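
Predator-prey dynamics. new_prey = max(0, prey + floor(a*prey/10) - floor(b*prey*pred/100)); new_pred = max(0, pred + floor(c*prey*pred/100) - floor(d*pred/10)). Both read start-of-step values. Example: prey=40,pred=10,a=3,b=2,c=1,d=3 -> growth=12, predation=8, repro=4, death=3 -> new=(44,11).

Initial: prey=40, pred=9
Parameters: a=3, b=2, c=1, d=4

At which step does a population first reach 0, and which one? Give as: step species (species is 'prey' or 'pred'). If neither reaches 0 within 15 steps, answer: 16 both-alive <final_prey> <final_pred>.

Answer: 16 both-alive 17 8

Derivation:
Step 1: prey: 40+12-7=45; pred: 9+3-3=9
Step 2: prey: 45+13-8=50; pred: 9+4-3=10
Step 3: prey: 50+15-10=55; pred: 10+5-4=11
Step 4: prey: 55+16-12=59; pred: 11+6-4=13
Step 5: prey: 59+17-15=61; pred: 13+7-5=15
Step 6: prey: 61+18-18=61; pred: 15+9-6=18
Step 7: prey: 61+18-21=58; pred: 18+10-7=21
Step 8: prey: 58+17-24=51; pred: 21+12-8=25
Step 9: prey: 51+15-25=41; pred: 25+12-10=27
Step 10: prey: 41+12-22=31; pred: 27+11-10=28
Step 11: prey: 31+9-17=23; pred: 28+8-11=25
Step 12: prey: 23+6-11=18; pred: 25+5-10=20
Step 13: prey: 18+5-7=16; pred: 20+3-8=15
Step 14: prey: 16+4-4=16; pred: 15+2-6=11
Step 15: prey: 16+4-3=17; pred: 11+1-4=8
No extinction within 15 steps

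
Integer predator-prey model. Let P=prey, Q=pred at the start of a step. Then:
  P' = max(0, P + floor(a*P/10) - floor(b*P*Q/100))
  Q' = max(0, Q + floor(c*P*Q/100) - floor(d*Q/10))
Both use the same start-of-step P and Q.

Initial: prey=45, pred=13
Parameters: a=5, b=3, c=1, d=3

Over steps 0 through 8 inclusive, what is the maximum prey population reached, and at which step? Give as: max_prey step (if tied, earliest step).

Step 1: prey: 45+22-17=50; pred: 13+5-3=15
Step 2: prey: 50+25-22=53; pred: 15+7-4=18
Step 3: prey: 53+26-28=51; pred: 18+9-5=22
Step 4: prey: 51+25-33=43; pred: 22+11-6=27
Step 5: prey: 43+21-34=30; pred: 27+11-8=30
Step 6: prey: 30+15-27=18; pred: 30+9-9=30
Step 7: prey: 18+9-16=11; pred: 30+5-9=26
Step 8: prey: 11+5-8=8; pred: 26+2-7=21
Max prey = 53 at step 2

Answer: 53 2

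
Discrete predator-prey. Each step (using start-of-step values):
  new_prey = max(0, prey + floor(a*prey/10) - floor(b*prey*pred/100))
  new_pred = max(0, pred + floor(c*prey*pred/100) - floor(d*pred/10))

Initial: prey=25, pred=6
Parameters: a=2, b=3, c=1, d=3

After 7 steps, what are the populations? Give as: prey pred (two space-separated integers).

Answer: 28 6

Derivation:
Step 1: prey: 25+5-4=26; pred: 6+1-1=6
Step 2: prey: 26+5-4=27; pred: 6+1-1=6
Step 3: prey: 27+5-4=28; pred: 6+1-1=6
Step 4: prey: 28+5-5=28; pred: 6+1-1=6
Step 5: prey: 28+5-5=28; pred: 6+1-1=6
Step 6: prey: 28+5-5=28; pred: 6+1-1=6
Step 7: prey: 28+5-5=28; pred: 6+1-1=6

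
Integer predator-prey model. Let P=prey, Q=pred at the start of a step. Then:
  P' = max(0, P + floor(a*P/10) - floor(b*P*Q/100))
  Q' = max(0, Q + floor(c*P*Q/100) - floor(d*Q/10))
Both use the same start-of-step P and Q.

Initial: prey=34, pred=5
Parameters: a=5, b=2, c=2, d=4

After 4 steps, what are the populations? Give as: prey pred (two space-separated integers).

Step 1: prey: 34+17-3=48; pred: 5+3-2=6
Step 2: prey: 48+24-5=67; pred: 6+5-2=9
Step 3: prey: 67+33-12=88; pred: 9+12-3=18
Step 4: prey: 88+44-31=101; pred: 18+31-7=42

Answer: 101 42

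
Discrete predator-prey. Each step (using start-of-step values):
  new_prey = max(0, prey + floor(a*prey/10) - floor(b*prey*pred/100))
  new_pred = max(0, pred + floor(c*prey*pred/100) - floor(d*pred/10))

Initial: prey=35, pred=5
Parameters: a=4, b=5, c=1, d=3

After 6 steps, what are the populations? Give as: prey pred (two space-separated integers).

Step 1: prey: 35+14-8=41; pred: 5+1-1=5
Step 2: prey: 41+16-10=47; pred: 5+2-1=6
Step 3: prey: 47+18-14=51; pred: 6+2-1=7
Step 4: prey: 51+20-17=54; pred: 7+3-2=8
Step 5: prey: 54+21-21=54; pred: 8+4-2=10
Step 6: prey: 54+21-27=48; pred: 10+5-3=12

Answer: 48 12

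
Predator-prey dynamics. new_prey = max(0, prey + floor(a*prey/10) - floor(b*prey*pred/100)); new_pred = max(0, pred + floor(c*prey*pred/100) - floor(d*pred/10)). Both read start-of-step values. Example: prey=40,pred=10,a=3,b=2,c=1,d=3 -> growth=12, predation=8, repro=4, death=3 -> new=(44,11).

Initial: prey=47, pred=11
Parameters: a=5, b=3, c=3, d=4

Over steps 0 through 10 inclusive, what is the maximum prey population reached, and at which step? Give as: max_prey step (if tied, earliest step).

Step 1: prey: 47+23-15=55; pred: 11+15-4=22
Step 2: prey: 55+27-36=46; pred: 22+36-8=50
Step 3: prey: 46+23-69=0; pred: 50+69-20=99
Step 4: prey: 0+0-0=0; pred: 99+0-39=60
Step 5: prey: 0+0-0=0; pred: 60+0-24=36
Step 6: prey: 0+0-0=0; pred: 36+0-14=22
Step 7: prey: 0+0-0=0; pred: 22+0-8=14
Step 8: prey: 0+0-0=0; pred: 14+0-5=9
Step 9: prey: 0+0-0=0; pred: 9+0-3=6
Step 10: prey: 0+0-0=0; pred: 6+0-2=4
Max prey = 55 at step 1

Answer: 55 1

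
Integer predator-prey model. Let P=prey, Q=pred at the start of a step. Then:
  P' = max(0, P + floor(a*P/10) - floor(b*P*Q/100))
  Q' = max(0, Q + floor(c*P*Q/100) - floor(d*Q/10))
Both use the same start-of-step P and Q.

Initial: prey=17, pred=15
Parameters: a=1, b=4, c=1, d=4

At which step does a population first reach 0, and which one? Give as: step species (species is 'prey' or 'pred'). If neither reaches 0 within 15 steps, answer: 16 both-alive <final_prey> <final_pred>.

Answer: 16 both-alive 4 2

Derivation:
Step 1: prey: 17+1-10=8; pred: 15+2-6=11
Step 2: prey: 8+0-3=5; pred: 11+0-4=7
Step 3: prey: 5+0-1=4; pred: 7+0-2=5
Step 4: prey: 4+0-0=4; pred: 5+0-2=3
Step 5: prey: 4+0-0=4; pred: 3+0-1=2
Step 6: prey: 4+0-0=4; pred: 2+0-0=2
Steps 7-15: state stable at prey=4, pred=2 (no change)
No extinction within 15 steps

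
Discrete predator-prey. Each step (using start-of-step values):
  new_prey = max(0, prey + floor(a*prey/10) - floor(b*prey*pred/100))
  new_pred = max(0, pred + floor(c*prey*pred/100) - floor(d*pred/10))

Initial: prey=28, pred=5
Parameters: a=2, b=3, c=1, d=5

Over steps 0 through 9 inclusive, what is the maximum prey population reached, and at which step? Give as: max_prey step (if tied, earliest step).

Answer: 90 9

Derivation:
Step 1: prey: 28+5-4=29; pred: 5+1-2=4
Step 2: prey: 29+5-3=31; pred: 4+1-2=3
Step 3: prey: 31+6-2=35; pred: 3+0-1=2
Step 4: prey: 35+7-2=40; pred: 2+0-1=1
Step 5: prey: 40+8-1=47; pred: 1+0-0=1
Step 6: prey: 47+9-1=55; pred: 1+0-0=1
Step 7: prey: 55+11-1=65; pred: 1+0-0=1
Step 8: prey: 65+13-1=77; pred: 1+0-0=1
Step 9: prey: 77+15-2=90; pred: 1+0-0=1
Max prey = 90 at step 9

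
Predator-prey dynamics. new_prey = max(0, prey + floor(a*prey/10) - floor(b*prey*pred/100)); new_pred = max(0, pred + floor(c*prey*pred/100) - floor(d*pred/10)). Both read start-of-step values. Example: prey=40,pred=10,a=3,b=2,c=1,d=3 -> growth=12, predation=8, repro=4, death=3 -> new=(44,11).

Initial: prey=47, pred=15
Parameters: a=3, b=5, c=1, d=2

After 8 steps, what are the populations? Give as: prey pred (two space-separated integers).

Answer: 1 7

Derivation:
Step 1: prey: 47+14-35=26; pred: 15+7-3=19
Step 2: prey: 26+7-24=9; pred: 19+4-3=20
Step 3: prey: 9+2-9=2; pred: 20+1-4=17
Step 4: prey: 2+0-1=1; pred: 17+0-3=14
Step 5: prey: 1+0-0=1; pred: 14+0-2=12
Step 6: prey: 1+0-0=1; pred: 12+0-2=10
Step 7: prey: 1+0-0=1; pred: 10+0-2=8
Step 8: prey: 1+0-0=1; pred: 8+0-1=7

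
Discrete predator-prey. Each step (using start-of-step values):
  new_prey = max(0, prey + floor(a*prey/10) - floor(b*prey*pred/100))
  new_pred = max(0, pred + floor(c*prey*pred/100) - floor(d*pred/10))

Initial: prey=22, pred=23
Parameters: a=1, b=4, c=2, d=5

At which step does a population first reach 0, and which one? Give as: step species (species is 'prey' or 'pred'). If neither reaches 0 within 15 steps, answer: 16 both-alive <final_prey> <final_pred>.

Step 1: prey: 22+2-20=4; pred: 23+10-11=22
Step 2: prey: 4+0-3=1; pred: 22+1-11=12
Step 3: prey: 1+0-0=1; pred: 12+0-6=6
Step 4: prey: 1+0-0=1; pred: 6+0-3=3
Step 5: prey: 1+0-0=1; pred: 3+0-1=2
Step 6: prey: 1+0-0=1; pred: 2+0-1=1
Step 7: prey: 1+0-0=1; pred: 1+0-0=1
Steps 8-15: state stable at prey=1, pred=1 (no change)
No extinction within 15 steps

Answer: 16 both-alive 1 1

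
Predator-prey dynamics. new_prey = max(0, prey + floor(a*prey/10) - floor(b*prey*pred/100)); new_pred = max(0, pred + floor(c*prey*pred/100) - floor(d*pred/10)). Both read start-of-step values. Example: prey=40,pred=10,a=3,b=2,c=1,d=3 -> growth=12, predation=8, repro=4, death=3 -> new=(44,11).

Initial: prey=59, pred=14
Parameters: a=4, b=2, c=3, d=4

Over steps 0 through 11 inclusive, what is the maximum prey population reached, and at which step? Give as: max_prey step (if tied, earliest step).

Answer: 66 1

Derivation:
Step 1: prey: 59+23-16=66; pred: 14+24-5=33
Step 2: prey: 66+26-43=49; pred: 33+65-13=85
Step 3: prey: 49+19-83=0; pred: 85+124-34=175
Step 4: prey: 0+0-0=0; pred: 175+0-70=105
Step 5: prey: 0+0-0=0; pred: 105+0-42=63
Step 6: prey: 0+0-0=0; pred: 63+0-25=38
Step 7: prey: 0+0-0=0; pred: 38+0-15=23
Step 8: prey: 0+0-0=0; pred: 23+0-9=14
Step 9: prey: 0+0-0=0; pred: 14+0-5=9
Step 10: prey: 0+0-0=0; pred: 9+0-3=6
Step 11: prey: 0+0-0=0; pred: 6+0-2=4
Max prey = 66 at step 1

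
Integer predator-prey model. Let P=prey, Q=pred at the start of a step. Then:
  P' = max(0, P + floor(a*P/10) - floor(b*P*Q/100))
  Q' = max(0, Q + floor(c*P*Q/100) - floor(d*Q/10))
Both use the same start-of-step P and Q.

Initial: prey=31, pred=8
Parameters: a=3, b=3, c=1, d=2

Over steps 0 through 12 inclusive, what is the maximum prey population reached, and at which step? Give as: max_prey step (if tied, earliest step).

Step 1: prey: 31+9-7=33; pred: 8+2-1=9
Step 2: prey: 33+9-8=34; pred: 9+2-1=10
Step 3: prey: 34+10-10=34; pred: 10+3-2=11
Step 4: prey: 34+10-11=33; pred: 11+3-2=12
Step 5: prey: 33+9-11=31; pred: 12+3-2=13
Step 6: prey: 31+9-12=28; pred: 13+4-2=15
Step 7: prey: 28+8-12=24; pred: 15+4-3=16
Step 8: prey: 24+7-11=20; pred: 16+3-3=16
Step 9: prey: 20+6-9=17; pred: 16+3-3=16
Step 10: prey: 17+5-8=14; pred: 16+2-3=15
Step 11: prey: 14+4-6=12; pred: 15+2-3=14
Step 12: prey: 12+3-5=10; pred: 14+1-2=13
Max prey = 34 at step 2

Answer: 34 2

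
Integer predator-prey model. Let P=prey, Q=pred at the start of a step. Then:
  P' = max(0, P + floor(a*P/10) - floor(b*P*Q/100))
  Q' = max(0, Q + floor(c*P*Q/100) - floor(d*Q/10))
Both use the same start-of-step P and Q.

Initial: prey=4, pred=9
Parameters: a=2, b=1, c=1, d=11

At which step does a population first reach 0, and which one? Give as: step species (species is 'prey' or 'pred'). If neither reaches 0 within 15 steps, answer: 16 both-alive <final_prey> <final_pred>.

Answer: 1 pred

Derivation:
Step 1: prey: 4+0-0=4; pred: 9+0-9=0
First extinction: pred at step 1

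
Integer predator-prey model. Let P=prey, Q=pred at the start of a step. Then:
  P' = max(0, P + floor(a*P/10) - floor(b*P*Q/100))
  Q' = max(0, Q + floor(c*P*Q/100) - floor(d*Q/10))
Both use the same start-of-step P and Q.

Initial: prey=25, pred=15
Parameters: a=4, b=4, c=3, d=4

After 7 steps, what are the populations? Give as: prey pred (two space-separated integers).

Step 1: prey: 25+10-15=20; pred: 15+11-6=20
Step 2: prey: 20+8-16=12; pred: 20+12-8=24
Step 3: prey: 12+4-11=5; pred: 24+8-9=23
Step 4: prey: 5+2-4=3; pred: 23+3-9=17
Step 5: prey: 3+1-2=2; pred: 17+1-6=12
Step 6: prey: 2+0-0=2; pred: 12+0-4=8
Step 7: prey: 2+0-0=2; pred: 8+0-3=5

Answer: 2 5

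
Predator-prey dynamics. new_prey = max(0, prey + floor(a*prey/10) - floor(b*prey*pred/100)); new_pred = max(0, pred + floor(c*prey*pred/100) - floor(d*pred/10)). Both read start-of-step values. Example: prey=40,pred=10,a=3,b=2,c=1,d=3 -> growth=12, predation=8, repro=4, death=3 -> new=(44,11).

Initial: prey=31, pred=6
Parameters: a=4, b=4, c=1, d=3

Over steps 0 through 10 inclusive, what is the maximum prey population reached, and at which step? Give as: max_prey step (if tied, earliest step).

Step 1: prey: 31+12-7=36; pred: 6+1-1=6
Step 2: prey: 36+14-8=42; pred: 6+2-1=7
Step 3: prey: 42+16-11=47; pred: 7+2-2=7
Step 4: prey: 47+18-13=52; pred: 7+3-2=8
Step 5: prey: 52+20-16=56; pred: 8+4-2=10
Step 6: prey: 56+22-22=56; pred: 10+5-3=12
Step 7: prey: 56+22-26=52; pred: 12+6-3=15
Step 8: prey: 52+20-31=41; pred: 15+7-4=18
Step 9: prey: 41+16-29=28; pred: 18+7-5=20
Step 10: prey: 28+11-22=17; pred: 20+5-6=19
Max prey = 56 at step 5

Answer: 56 5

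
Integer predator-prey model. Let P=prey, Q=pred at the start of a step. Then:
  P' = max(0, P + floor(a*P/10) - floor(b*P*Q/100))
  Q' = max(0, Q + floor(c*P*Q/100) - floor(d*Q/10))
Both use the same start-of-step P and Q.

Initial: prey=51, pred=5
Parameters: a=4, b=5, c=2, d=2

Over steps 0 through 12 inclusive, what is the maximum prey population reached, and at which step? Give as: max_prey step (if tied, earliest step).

Step 1: prey: 51+20-12=59; pred: 5+5-1=9
Step 2: prey: 59+23-26=56; pred: 9+10-1=18
Step 3: prey: 56+22-50=28; pred: 18+20-3=35
Step 4: prey: 28+11-49=0; pred: 35+19-7=47
Step 5: prey: 0+0-0=0; pred: 47+0-9=38
Step 6: prey: 0+0-0=0; pred: 38+0-7=31
Step 7: prey: 0+0-0=0; pred: 31+0-6=25
Step 8: prey: 0+0-0=0; pred: 25+0-5=20
Step 9: prey: 0+0-0=0; pred: 20+0-4=16
Step 10: prey: 0+0-0=0; pred: 16+0-3=13
Step 11: prey: 0+0-0=0; pred: 13+0-2=11
Step 12: prey: 0+0-0=0; pred: 11+0-2=9
Max prey = 59 at step 1

Answer: 59 1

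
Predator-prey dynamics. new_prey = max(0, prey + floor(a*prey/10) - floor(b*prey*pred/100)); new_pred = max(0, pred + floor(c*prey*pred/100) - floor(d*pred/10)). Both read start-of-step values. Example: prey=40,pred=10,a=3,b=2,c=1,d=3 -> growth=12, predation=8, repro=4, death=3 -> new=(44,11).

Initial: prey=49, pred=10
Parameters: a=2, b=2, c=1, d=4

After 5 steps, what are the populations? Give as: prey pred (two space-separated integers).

Step 1: prey: 49+9-9=49; pred: 10+4-4=10
Step 2: prey: 49+9-9=49; pred: 10+4-4=10
Step 3: prey: 49+9-9=49; pred: 10+4-4=10
Step 4: prey: 49+9-9=49; pred: 10+4-4=10
Step 5: prey: 49+9-9=49; pred: 10+4-4=10

Answer: 49 10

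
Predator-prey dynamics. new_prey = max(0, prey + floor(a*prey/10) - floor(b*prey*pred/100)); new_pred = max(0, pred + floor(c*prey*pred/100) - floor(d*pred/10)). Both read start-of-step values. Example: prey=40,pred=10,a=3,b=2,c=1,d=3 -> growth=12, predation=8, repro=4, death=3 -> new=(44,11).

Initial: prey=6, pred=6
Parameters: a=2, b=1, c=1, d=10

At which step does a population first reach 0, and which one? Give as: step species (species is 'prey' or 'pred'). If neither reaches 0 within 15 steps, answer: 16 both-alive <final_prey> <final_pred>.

Answer: 1 pred

Derivation:
Step 1: prey: 6+1-0=7; pred: 6+0-6=0
First extinction: pred at step 1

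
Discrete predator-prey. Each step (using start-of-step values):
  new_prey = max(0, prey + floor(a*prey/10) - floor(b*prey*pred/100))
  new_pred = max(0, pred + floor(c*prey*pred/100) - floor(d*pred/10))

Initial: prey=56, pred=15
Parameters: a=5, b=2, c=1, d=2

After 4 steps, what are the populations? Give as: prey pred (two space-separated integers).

Answer: 41 67

Derivation:
Step 1: prey: 56+28-16=68; pred: 15+8-3=20
Step 2: prey: 68+34-27=75; pred: 20+13-4=29
Step 3: prey: 75+37-43=69; pred: 29+21-5=45
Step 4: prey: 69+34-62=41; pred: 45+31-9=67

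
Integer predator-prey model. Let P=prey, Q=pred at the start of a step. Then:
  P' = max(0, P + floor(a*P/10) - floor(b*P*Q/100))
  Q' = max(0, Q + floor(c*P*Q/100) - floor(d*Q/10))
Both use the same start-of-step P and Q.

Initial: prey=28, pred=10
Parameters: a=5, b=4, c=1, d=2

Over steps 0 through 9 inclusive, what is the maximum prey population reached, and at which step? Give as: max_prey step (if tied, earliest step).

Answer: 38 4

Derivation:
Step 1: prey: 28+14-11=31; pred: 10+2-2=10
Step 2: prey: 31+15-12=34; pred: 10+3-2=11
Step 3: prey: 34+17-14=37; pred: 11+3-2=12
Step 4: prey: 37+18-17=38; pred: 12+4-2=14
Step 5: prey: 38+19-21=36; pred: 14+5-2=17
Step 6: prey: 36+18-24=30; pred: 17+6-3=20
Step 7: prey: 30+15-24=21; pred: 20+6-4=22
Step 8: prey: 21+10-18=13; pred: 22+4-4=22
Step 9: prey: 13+6-11=8; pred: 22+2-4=20
Max prey = 38 at step 4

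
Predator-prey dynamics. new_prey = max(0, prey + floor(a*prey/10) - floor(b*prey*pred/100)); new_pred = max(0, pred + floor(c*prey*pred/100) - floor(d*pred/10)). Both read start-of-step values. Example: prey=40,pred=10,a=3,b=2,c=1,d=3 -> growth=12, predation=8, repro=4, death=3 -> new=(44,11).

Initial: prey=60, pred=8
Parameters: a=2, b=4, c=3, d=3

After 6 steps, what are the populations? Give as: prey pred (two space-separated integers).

Answer: 0 21

Derivation:
Step 1: prey: 60+12-19=53; pred: 8+14-2=20
Step 2: prey: 53+10-42=21; pred: 20+31-6=45
Step 3: prey: 21+4-37=0; pred: 45+28-13=60
Step 4: prey: 0+0-0=0; pred: 60+0-18=42
Step 5: prey: 0+0-0=0; pred: 42+0-12=30
Step 6: prey: 0+0-0=0; pred: 30+0-9=21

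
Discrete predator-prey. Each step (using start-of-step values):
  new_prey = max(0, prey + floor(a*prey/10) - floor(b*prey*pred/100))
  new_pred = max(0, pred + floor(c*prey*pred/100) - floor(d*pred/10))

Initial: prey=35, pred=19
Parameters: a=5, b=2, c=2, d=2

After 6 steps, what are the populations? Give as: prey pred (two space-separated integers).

Answer: 0 57

Derivation:
Step 1: prey: 35+17-13=39; pred: 19+13-3=29
Step 2: prey: 39+19-22=36; pred: 29+22-5=46
Step 3: prey: 36+18-33=21; pred: 46+33-9=70
Step 4: prey: 21+10-29=2; pred: 70+29-14=85
Step 5: prey: 2+1-3=0; pred: 85+3-17=71
Step 6: prey: 0+0-0=0; pred: 71+0-14=57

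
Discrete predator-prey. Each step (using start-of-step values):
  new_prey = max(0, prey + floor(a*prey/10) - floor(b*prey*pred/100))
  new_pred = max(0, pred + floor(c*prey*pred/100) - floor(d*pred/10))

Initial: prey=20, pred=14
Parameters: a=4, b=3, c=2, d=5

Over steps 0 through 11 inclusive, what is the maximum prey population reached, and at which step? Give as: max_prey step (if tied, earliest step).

Step 1: prey: 20+8-8=20; pred: 14+5-7=12
Step 2: prey: 20+8-7=21; pred: 12+4-6=10
Step 3: prey: 21+8-6=23; pred: 10+4-5=9
Step 4: prey: 23+9-6=26; pred: 9+4-4=9
Step 5: prey: 26+10-7=29; pred: 9+4-4=9
Step 6: prey: 29+11-7=33; pred: 9+5-4=10
Step 7: prey: 33+13-9=37; pred: 10+6-5=11
Step 8: prey: 37+14-12=39; pred: 11+8-5=14
Step 9: prey: 39+15-16=38; pred: 14+10-7=17
Step 10: prey: 38+15-19=34; pred: 17+12-8=21
Step 11: prey: 34+13-21=26; pred: 21+14-10=25
Max prey = 39 at step 8

Answer: 39 8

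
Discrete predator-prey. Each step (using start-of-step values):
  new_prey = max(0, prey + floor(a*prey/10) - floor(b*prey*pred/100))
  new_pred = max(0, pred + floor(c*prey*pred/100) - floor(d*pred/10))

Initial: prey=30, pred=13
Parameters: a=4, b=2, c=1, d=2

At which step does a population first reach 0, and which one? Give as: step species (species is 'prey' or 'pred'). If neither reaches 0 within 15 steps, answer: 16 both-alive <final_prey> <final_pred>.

Answer: 16 both-alive 4 13

Derivation:
Step 1: prey: 30+12-7=35; pred: 13+3-2=14
Step 2: prey: 35+14-9=40; pred: 14+4-2=16
Step 3: prey: 40+16-12=44; pred: 16+6-3=19
Step 4: prey: 44+17-16=45; pred: 19+8-3=24
Step 5: prey: 45+18-21=42; pred: 24+10-4=30
Step 6: prey: 42+16-25=33; pred: 30+12-6=36
Step 7: prey: 33+13-23=23; pred: 36+11-7=40
Step 8: prey: 23+9-18=14; pred: 40+9-8=41
Step 9: prey: 14+5-11=8; pred: 41+5-8=38
Step 10: prey: 8+3-6=5; pred: 38+3-7=34
Step 11: prey: 5+2-3=4; pred: 34+1-6=29
Step 12: prey: 4+1-2=3; pred: 29+1-5=25
Step 13: prey: 3+1-1=3; pred: 25+0-5=20
Step 14: prey: 3+1-1=3; pred: 20+0-4=16
Step 15: prey: 3+1-0=4; pred: 16+0-3=13
No extinction within 15 steps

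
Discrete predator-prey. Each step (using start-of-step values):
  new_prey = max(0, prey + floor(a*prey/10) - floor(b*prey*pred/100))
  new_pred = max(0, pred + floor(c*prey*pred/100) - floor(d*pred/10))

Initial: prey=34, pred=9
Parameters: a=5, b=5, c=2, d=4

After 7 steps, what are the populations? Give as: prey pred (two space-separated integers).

Answer: 3 8

Derivation:
Step 1: prey: 34+17-15=36; pred: 9+6-3=12
Step 2: prey: 36+18-21=33; pred: 12+8-4=16
Step 3: prey: 33+16-26=23; pred: 16+10-6=20
Step 4: prey: 23+11-23=11; pred: 20+9-8=21
Step 5: prey: 11+5-11=5; pred: 21+4-8=17
Step 6: prey: 5+2-4=3; pred: 17+1-6=12
Step 7: prey: 3+1-1=3; pred: 12+0-4=8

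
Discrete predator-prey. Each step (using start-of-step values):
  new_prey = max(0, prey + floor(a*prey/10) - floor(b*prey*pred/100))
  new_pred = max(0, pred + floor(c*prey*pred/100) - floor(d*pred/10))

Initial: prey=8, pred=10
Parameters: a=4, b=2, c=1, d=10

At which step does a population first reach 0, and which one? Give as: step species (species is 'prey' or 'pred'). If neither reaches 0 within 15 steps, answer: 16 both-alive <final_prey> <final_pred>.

Answer: 1 pred

Derivation:
Step 1: prey: 8+3-1=10; pred: 10+0-10=0
First extinction: pred at step 1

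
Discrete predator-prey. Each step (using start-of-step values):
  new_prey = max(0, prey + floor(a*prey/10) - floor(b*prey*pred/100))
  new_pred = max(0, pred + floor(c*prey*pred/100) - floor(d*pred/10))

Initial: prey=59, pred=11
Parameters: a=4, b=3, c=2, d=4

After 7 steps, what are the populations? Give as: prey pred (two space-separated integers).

Step 1: prey: 59+23-19=63; pred: 11+12-4=19
Step 2: prey: 63+25-35=53; pred: 19+23-7=35
Step 3: prey: 53+21-55=19; pred: 35+37-14=58
Step 4: prey: 19+7-33=0; pred: 58+22-23=57
Step 5: prey: 0+0-0=0; pred: 57+0-22=35
Step 6: prey: 0+0-0=0; pred: 35+0-14=21
Step 7: prey: 0+0-0=0; pred: 21+0-8=13

Answer: 0 13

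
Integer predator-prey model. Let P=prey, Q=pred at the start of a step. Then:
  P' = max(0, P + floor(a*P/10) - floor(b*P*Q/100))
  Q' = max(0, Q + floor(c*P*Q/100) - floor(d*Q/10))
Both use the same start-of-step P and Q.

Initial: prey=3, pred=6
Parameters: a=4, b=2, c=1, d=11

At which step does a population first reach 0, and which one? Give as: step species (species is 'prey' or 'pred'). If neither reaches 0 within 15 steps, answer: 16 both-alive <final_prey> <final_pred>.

Step 1: prey: 3+1-0=4; pred: 6+0-6=0
First extinction: pred at step 1

Answer: 1 pred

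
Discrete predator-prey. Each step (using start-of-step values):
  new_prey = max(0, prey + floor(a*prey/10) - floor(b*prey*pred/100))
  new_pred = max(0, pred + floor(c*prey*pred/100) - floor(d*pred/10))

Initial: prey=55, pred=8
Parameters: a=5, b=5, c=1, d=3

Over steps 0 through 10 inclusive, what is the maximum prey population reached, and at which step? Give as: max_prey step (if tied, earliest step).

Answer: 60 1

Derivation:
Step 1: prey: 55+27-22=60; pred: 8+4-2=10
Step 2: prey: 60+30-30=60; pred: 10+6-3=13
Step 3: prey: 60+30-39=51; pred: 13+7-3=17
Step 4: prey: 51+25-43=33; pred: 17+8-5=20
Step 5: prey: 33+16-33=16; pred: 20+6-6=20
Step 6: prey: 16+8-16=8; pred: 20+3-6=17
Step 7: prey: 8+4-6=6; pred: 17+1-5=13
Step 8: prey: 6+3-3=6; pred: 13+0-3=10
Step 9: prey: 6+3-3=6; pred: 10+0-3=7
Step 10: prey: 6+3-2=7; pred: 7+0-2=5
Max prey = 60 at step 1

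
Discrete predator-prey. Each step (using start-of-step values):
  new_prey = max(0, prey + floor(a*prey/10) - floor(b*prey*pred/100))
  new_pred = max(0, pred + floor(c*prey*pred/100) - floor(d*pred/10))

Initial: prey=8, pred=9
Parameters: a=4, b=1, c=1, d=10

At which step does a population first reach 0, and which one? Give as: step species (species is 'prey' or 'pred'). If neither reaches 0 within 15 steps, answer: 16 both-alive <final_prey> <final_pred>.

Step 1: prey: 8+3-0=11; pred: 9+0-9=0
First extinction: pred at step 1

Answer: 1 pred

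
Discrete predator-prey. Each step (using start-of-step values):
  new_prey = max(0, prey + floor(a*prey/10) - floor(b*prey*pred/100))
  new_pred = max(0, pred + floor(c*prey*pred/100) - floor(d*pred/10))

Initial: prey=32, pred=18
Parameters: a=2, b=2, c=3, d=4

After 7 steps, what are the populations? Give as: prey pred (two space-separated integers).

Step 1: prey: 32+6-11=27; pred: 18+17-7=28
Step 2: prey: 27+5-15=17; pred: 28+22-11=39
Step 3: prey: 17+3-13=7; pred: 39+19-15=43
Step 4: prey: 7+1-6=2; pred: 43+9-17=35
Step 5: prey: 2+0-1=1; pred: 35+2-14=23
Step 6: prey: 1+0-0=1; pred: 23+0-9=14
Step 7: prey: 1+0-0=1; pred: 14+0-5=9

Answer: 1 9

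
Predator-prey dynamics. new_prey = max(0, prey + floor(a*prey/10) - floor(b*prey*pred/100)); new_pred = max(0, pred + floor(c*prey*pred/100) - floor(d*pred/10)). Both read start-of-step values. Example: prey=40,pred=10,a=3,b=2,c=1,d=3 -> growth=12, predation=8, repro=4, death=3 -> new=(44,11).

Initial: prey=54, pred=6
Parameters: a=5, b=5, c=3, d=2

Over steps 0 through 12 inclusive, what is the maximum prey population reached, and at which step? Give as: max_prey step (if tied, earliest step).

Step 1: prey: 54+27-16=65; pred: 6+9-1=14
Step 2: prey: 65+32-45=52; pred: 14+27-2=39
Step 3: prey: 52+26-101=0; pred: 39+60-7=92
Step 4: prey: 0+0-0=0; pred: 92+0-18=74
Step 5: prey: 0+0-0=0; pred: 74+0-14=60
Step 6: prey: 0+0-0=0; pred: 60+0-12=48
Step 7: prey: 0+0-0=0; pred: 48+0-9=39
Step 8: prey: 0+0-0=0; pred: 39+0-7=32
Step 9: prey: 0+0-0=0; pred: 32+0-6=26
Step 10: prey: 0+0-0=0; pred: 26+0-5=21
Step 11: prey: 0+0-0=0; pred: 21+0-4=17
Step 12: prey: 0+0-0=0; pred: 17+0-3=14
Max prey = 65 at step 1

Answer: 65 1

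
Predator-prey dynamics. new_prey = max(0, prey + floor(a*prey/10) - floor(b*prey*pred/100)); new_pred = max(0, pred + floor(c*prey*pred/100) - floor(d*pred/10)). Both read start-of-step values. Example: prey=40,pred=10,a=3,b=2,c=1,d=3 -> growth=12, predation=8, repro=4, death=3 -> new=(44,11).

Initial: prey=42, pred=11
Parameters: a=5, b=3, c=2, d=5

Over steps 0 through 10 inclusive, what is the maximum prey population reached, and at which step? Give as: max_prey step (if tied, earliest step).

Step 1: prey: 42+21-13=50; pred: 11+9-5=15
Step 2: prey: 50+25-22=53; pred: 15+15-7=23
Step 3: prey: 53+26-36=43; pred: 23+24-11=36
Step 4: prey: 43+21-46=18; pred: 36+30-18=48
Step 5: prey: 18+9-25=2; pred: 48+17-24=41
Step 6: prey: 2+1-2=1; pred: 41+1-20=22
Step 7: prey: 1+0-0=1; pred: 22+0-11=11
Step 8: prey: 1+0-0=1; pred: 11+0-5=6
Step 9: prey: 1+0-0=1; pred: 6+0-3=3
Step 10: prey: 1+0-0=1; pred: 3+0-1=2
Max prey = 53 at step 2

Answer: 53 2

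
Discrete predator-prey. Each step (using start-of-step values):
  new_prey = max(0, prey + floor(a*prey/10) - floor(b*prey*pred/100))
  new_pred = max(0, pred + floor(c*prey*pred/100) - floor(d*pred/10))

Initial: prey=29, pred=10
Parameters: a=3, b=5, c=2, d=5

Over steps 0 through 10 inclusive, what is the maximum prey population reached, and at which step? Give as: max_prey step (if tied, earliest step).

Answer: 30 10

Derivation:
Step 1: prey: 29+8-14=23; pred: 10+5-5=10
Step 2: prey: 23+6-11=18; pred: 10+4-5=9
Step 3: prey: 18+5-8=15; pred: 9+3-4=8
Step 4: prey: 15+4-6=13; pred: 8+2-4=6
Step 5: prey: 13+3-3=13; pred: 6+1-3=4
Step 6: prey: 13+3-2=14; pred: 4+1-2=3
Step 7: prey: 14+4-2=16; pred: 3+0-1=2
Step 8: prey: 16+4-1=19; pred: 2+0-1=1
Step 9: prey: 19+5-0=24; pred: 1+0-0=1
Step 10: prey: 24+7-1=30; pred: 1+0-0=1
Max prey = 30 at step 10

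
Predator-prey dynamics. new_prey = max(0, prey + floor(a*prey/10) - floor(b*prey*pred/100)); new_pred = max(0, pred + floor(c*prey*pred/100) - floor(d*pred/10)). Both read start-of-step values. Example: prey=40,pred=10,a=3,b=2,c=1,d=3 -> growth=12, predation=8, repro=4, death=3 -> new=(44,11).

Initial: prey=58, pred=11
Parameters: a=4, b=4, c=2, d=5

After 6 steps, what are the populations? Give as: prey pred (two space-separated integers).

Answer: 0 7

Derivation:
Step 1: prey: 58+23-25=56; pred: 11+12-5=18
Step 2: prey: 56+22-40=38; pred: 18+20-9=29
Step 3: prey: 38+15-44=9; pred: 29+22-14=37
Step 4: prey: 9+3-13=0; pred: 37+6-18=25
Step 5: prey: 0+0-0=0; pred: 25+0-12=13
Step 6: prey: 0+0-0=0; pred: 13+0-6=7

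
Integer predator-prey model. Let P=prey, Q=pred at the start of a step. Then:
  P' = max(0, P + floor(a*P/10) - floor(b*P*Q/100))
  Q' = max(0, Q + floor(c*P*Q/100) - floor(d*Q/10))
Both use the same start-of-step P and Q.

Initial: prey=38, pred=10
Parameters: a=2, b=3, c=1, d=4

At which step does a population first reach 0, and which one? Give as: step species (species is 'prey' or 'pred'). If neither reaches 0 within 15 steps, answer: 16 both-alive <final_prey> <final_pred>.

Step 1: prey: 38+7-11=34; pred: 10+3-4=9
Step 2: prey: 34+6-9=31; pred: 9+3-3=9
Step 3: prey: 31+6-8=29; pred: 9+2-3=8
Step 4: prey: 29+5-6=28; pred: 8+2-3=7
Step 5: prey: 28+5-5=28; pred: 7+1-2=6
Step 6: prey: 28+5-5=28; pred: 6+1-2=5
Step 7: prey: 28+5-4=29; pred: 5+1-2=4
Step 8: prey: 29+5-3=31; pred: 4+1-1=4
Step 9: prey: 31+6-3=34; pred: 4+1-1=4
Step 10: prey: 34+6-4=36; pred: 4+1-1=4
Step 11: prey: 36+7-4=39; pred: 4+1-1=4
Step 12: prey: 39+7-4=42; pred: 4+1-1=4
Step 13: prey: 42+8-5=45; pred: 4+1-1=4
Step 14: prey: 45+9-5=49; pred: 4+1-1=4
Step 15: prey: 49+9-5=53; pred: 4+1-1=4
No extinction within 15 steps

Answer: 16 both-alive 53 4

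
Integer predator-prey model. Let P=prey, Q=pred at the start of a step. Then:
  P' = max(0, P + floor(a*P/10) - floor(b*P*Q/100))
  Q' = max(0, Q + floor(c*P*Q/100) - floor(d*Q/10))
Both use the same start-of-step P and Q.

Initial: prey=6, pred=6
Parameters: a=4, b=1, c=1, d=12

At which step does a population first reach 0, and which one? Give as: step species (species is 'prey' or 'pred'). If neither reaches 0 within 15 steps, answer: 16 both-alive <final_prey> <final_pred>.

Answer: 1 pred

Derivation:
Step 1: prey: 6+2-0=8; pred: 6+0-7=0
First extinction: pred at step 1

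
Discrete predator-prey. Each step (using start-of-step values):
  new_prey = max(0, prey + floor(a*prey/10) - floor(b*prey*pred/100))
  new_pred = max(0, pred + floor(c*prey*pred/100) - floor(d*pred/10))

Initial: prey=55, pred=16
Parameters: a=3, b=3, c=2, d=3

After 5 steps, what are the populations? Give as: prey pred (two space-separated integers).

Step 1: prey: 55+16-26=45; pred: 16+17-4=29
Step 2: prey: 45+13-39=19; pred: 29+26-8=47
Step 3: prey: 19+5-26=0; pred: 47+17-14=50
Step 4: prey: 0+0-0=0; pred: 50+0-15=35
Step 5: prey: 0+0-0=0; pred: 35+0-10=25

Answer: 0 25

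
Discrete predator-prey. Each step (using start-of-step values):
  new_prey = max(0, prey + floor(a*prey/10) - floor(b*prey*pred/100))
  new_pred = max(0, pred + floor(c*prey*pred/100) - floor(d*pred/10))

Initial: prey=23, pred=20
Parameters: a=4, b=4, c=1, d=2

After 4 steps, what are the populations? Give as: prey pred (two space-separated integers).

Answer: 5 13

Derivation:
Step 1: prey: 23+9-18=14; pred: 20+4-4=20
Step 2: prey: 14+5-11=8; pred: 20+2-4=18
Step 3: prey: 8+3-5=6; pred: 18+1-3=16
Step 4: prey: 6+2-3=5; pred: 16+0-3=13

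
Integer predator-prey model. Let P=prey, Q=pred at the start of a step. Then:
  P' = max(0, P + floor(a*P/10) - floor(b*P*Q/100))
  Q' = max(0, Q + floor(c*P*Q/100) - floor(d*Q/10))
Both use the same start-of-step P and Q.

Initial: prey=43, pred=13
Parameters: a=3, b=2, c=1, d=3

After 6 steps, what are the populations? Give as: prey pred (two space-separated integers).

Answer: 27 24

Derivation:
Step 1: prey: 43+12-11=44; pred: 13+5-3=15
Step 2: prey: 44+13-13=44; pred: 15+6-4=17
Step 3: prey: 44+13-14=43; pred: 17+7-5=19
Step 4: prey: 43+12-16=39; pred: 19+8-5=22
Step 5: prey: 39+11-17=33; pred: 22+8-6=24
Step 6: prey: 33+9-15=27; pred: 24+7-7=24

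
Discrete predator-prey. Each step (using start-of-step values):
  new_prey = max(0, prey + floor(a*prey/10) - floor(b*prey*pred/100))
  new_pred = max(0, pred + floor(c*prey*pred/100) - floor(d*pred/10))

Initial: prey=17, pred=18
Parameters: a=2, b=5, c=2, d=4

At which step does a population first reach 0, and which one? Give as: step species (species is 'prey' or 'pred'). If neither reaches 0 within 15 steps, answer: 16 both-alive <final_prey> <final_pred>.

Step 1: prey: 17+3-15=5; pred: 18+6-7=17
Step 2: prey: 5+1-4=2; pred: 17+1-6=12
Step 3: prey: 2+0-1=1; pred: 12+0-4=8
Step 4: prey: 1+0-0=1; pred: 8+0-3=5
Step 5: prey: 1+0-0=1; pred: 5+0-2=3
Step 6: prey: 1+0-0=1; pred: 3+0-1=2
Step 7: prey: 1+0-0=1; pred: 2+0-0=2
Steps 8-15: state stable at prey=1, pred=2 (no change)
No extinction within 15 steps

Answer: 16 both-alive 1 2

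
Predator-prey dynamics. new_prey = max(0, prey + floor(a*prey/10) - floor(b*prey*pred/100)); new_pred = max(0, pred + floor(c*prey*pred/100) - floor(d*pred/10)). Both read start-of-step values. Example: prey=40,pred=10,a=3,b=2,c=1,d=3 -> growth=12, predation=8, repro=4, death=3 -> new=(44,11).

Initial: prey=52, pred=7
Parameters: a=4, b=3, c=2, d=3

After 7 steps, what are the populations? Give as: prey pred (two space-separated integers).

Step 1: prey: 52+20-10=62; pred: 7+7-2=12
Step 2: prey: 62+24-22=64; pred: 12+14-3=23
Step 3: prey: 64+25-44=45; pred: 23+29-6=46
Step 4: prey: 45+18-62=1; pred: 46+41-13=74
Step 5: prey: 1+0-2=0; pred: 74+1-22=53
Step 6: prey: 0+0-0=0; pred: 53+0-15=38
Step 7: prey: 0+0-0=0; pred: 38+0-11=27

Answer: 0 27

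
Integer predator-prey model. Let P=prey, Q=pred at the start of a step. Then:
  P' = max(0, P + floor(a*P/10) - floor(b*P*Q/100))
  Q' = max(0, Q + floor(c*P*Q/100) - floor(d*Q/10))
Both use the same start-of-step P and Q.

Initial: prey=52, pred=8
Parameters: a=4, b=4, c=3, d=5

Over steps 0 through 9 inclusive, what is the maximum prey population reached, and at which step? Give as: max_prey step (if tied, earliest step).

Answer: 56 1

Derivation:
Step 1: prey: 52+20-16=56; pred: 8+12-4=16
Step 2: prey: 56+22-35=43; pred: 16+26-8=34
Step 3: prey: 43+17-58=2; pred: 34+43-17=60
Step 4: prey: 2+0-4=0; pred: 60+3-30=33
Step 5: prey: 0+0-0=0; pred: 33+0-16=17
Step 6: prey: 0+0-0=0; pred: 17+0-8=9
Step 7: prey: 0+0-0=0; pred: 9+0-4=5
Step 8: prey: 0+0-0=0; pred: 5+0-2=3
Step 9: prey: 0+0-0=0; pred: 3+0-1=2
Max prey = 56 at step 1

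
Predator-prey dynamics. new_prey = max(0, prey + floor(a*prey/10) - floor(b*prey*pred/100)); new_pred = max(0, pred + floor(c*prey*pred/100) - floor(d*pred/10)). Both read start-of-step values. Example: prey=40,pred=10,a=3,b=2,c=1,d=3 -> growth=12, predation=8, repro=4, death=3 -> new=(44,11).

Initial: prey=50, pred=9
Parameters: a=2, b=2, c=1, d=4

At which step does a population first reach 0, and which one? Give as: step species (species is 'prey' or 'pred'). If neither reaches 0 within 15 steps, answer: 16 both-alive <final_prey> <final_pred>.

Answer: 16 both-alive 35 7

Derivation:
Step 1: prey: 50+10-9=51; pred: 9+4-3=10
Step 2: prey: 51+10-10=51; pred: 10+5-4=11
Step 3: prey: 51+10-11=50; pred: 11+5-4=12
Step 4: prey: 50+10-12=48; pred: 12+6-4=14
Step 5: prey: 48+9-13=44; pred: 14+6-5=15
Step 6: prey: 44+8-13=39; pred: 15+6-6=15
Step 7: prey: 39+7-11=35; pred: 15+5-6=14
Step 8: prey: 35+7-9=33; pred: 14+4-5=13
Step 9: prey: 33+6-8=31; pred: 13+4-5=12
Step 10: prey: 31+6-7=30; pred: 12+3-4=11
Step 11: prey: 30+6-6=30; pred: 11+3-4=10
Step 12: prey: 30+6-6=30; pred: 10+3-4=9
Step 13: prey: 30+6-5=31; pred: 9+2-3=8
Step 14: prey: 31+6-4=33; pred: 8+2-3=7
Step 15: prey: 33+6-4=35; pred: 7+2-2=7
No extinction within 15 steps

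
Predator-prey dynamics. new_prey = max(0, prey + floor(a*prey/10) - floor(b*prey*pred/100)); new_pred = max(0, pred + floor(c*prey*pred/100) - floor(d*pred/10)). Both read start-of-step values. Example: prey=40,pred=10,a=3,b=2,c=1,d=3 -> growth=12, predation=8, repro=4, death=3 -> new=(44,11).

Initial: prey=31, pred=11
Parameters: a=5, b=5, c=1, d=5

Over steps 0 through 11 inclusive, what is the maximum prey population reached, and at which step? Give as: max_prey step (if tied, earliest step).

Step 1: prey: 31+15-17=29; pred: 11+3-5=9
Step 2: prey: 29+14-13=30; pred: 9+2-4=7
Step 3: prey: 30+15-10=35; pred: 7+2-3=6
Step 4: prey: 35+17-10=42; pred: 6+2-3=5
Step 5: prey: 42+21-10=53; pred: 5+2-2=5
Step 6: prey: 53+26-13=66; pred: 5+2-2=5
Step 7: prey: 66+33-16=83; pred: 5+3-2=6
Step 8: prey: 83+41-24=100; pred: 6+4-3=7
Step 9: prey: 100+50-35=115; pred: 7+7-3=11
Step 10: prey: 115+57-63=109; pred: 11+12-5=18
Step 11: prey: 109+54-98=65; pred: 18+19-9=28
Max prey = 115 at step 9

Answer: 115 9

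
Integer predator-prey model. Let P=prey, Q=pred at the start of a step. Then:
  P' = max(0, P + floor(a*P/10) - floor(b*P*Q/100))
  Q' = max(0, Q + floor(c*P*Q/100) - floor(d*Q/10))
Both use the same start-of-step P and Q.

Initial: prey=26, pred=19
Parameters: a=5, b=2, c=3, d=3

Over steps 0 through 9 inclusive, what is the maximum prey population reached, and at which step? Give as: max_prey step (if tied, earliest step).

Step 1: prey: 26+13-9=30; pred: 19+14-5=28
Step 2: prey: 30+15-16=29; pred: 28+25-8=45
Step 3: prey: 29+14-26=17; pred: 45+39-13=71
Step 4: prey: 17+8-24=1; pred: 71+36-21=86
Step 5: prey: 1+0-1=0; pred: 86+2-25=63
Step 6: prey: 0+0-0=0; pred: 63+0-18=45
Step 7: prey: 0+0-0=0; pred: 45+0-13=32
Step 8: prey: 0+0-0=0; pred: 32+0-9=23
Step 9: prey: 0+0-0=0; pred: 23+0-6=17
Max prey = 30 at step 1

Answer: 30 1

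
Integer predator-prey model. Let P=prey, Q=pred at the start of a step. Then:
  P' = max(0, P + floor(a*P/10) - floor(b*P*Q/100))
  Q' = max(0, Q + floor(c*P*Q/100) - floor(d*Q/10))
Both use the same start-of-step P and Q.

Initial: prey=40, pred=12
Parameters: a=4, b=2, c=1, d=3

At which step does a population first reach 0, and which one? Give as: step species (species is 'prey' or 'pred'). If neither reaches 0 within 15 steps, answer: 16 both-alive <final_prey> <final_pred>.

Answer: 16 both-alive 8 6

Derivation:
Step 1: prey: 40+16-9=47; pred: 12+4-3=13
Step 2: prey: 47+18-12=53; pred: 13+6-3=16
Step 3: prey: 53+21-16=58; pred: 16+8-4=20
Step 4: prey: 58+23-23=58; pred: 20+11-6=25
Step 5: prey: 58+23-29=52; pred: 25+14-7=32
Step 6: prey: 52+20-33=39; pred: 32+16-9=39
Step 7: prey: 39+15-30=24; pred: 39+15-11=43
Step 8: prey: 24+9-20=13; pred: 43+10-12=41
Step 9: prey: 13+5-10=8; pred: 41+5-12=34
Step 10: prey: 8+3-5=6; pred: 34+2-10=26
Step 11: prey: 6+2-3=5; pred: 26+1-7=20
Step 12: prey: 5+2-2=5; pred: 20+1-6=15
Step 13: prey: 5+2-1=6; pred: 15+0-4=11
Step 14: prey: 6+2-1=7; pred: 11+0-3=8
Step 15: prey: 7+2-1=8; pred: 8+0-2=6
No extinction within 15 steps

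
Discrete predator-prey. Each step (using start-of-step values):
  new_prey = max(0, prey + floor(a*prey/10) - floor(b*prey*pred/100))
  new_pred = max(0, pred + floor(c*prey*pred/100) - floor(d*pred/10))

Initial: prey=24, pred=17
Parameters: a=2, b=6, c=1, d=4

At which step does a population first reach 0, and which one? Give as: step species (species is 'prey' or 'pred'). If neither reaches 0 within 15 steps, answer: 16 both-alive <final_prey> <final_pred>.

Answer: 16 both-alive 1 2

Derivation:
Step 1: prey: 24+4-24=4; pred: 17+4-6=15
Step 2: prey: 4+0-3=1; pred: 15+0-6=9
Step 3: prey: 1+0-0=1; pred: 9+0-3=6
Step 4: prey: 1+0-0=1; pred: 6+0-2=4
Step 5: prey: 1+0-0=1; pred: 4+0-1=3
Step 6: prey: 1+0-0=1; pred: 3+0-1=2
Step 7: prey: 1+0-0=1; pred: 2+0-0=2
Steps 8-15: state stable at prey=1, pred=2 (no change)
No extinction within 15 steps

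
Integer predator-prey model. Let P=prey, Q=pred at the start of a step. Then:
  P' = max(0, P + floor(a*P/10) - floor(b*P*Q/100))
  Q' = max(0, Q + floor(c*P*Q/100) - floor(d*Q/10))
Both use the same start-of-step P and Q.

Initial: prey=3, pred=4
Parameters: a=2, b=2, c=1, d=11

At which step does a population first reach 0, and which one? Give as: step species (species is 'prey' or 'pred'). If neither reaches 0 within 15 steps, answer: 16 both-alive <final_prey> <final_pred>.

Step 1: prey: 3+0-0=3; pred: 4+0-4=0
First extinction: pred at step 1

Answer: 1 pred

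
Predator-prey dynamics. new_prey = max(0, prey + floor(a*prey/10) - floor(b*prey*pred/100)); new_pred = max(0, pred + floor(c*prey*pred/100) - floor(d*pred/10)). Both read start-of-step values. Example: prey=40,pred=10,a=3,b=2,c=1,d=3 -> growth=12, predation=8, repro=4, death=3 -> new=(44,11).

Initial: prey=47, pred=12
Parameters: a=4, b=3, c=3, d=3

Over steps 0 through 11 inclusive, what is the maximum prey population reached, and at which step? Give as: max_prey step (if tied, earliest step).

Answer: 49 1

Derivation:
Step 1: prey: 47+18-16=49; pred: 12+16-3=25
Step 2: prey: 49+19-36=32; pred: 25+36-7=54
Step 3: prey: 32+12-51=0; pred: 54+51-16=89
Step 4: prey: 0+0-0=0; pred: 89+0-26=63
Step 5: prey: 0+0-0=0; pred: 63+0-18=45
Step 6: prey: 0+0-0=0; pred: 45+0-13=32
Step 7: prey: 0+0-0=0; pred: 32+0-9=23
Step 8: prey: 0+0-0=0; pred: 23+0-6=17
Step 9: prey: 0+0-0=0; pred: 17+0-5=12
Step 10: prey: 0+0-0=0; pred: 12+0-3=9
Step 11: prey: 0+0-0=0; pred: 9+0-2=7
Max prey = 49 at step 1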